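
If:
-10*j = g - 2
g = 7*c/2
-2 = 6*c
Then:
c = -1/3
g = -7/6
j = 19/60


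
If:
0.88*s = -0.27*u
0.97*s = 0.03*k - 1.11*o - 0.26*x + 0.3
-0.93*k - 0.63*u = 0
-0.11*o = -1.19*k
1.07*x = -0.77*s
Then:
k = 0.02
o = 0.26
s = 0.01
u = -0.04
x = -0.01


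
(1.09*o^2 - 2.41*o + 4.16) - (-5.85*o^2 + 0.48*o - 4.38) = 6.94*o^2 - 2.89*o + 8.54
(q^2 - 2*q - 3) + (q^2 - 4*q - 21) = 2*q^2 - 6*q - 24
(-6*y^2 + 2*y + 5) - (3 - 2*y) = -6*y^2 + 4*y + 2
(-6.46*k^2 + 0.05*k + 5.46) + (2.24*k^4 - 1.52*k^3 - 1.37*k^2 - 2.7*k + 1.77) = 2.24*k^4 - 1.52*k^3 - 7.83*k^2 - 2.65*k + 7.23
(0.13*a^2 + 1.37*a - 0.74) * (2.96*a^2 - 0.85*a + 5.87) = 0.3848*a^4 + 3.9447*a^3 - 2.5918*a^2 + 8.6709*a - 4.3438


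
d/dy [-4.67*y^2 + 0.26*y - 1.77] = 0.26 - 9.34*y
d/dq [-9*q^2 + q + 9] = 1 - 18*q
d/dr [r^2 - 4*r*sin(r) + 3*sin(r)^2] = -4*r*cos(r) + 2*r - 4*sin(r) + 3*sin(2*r)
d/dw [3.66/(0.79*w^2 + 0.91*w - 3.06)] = (-5.7828*w - 3.3306)/(0.79*w^2 + 0.91*w - 3.06)^2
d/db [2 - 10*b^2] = -20*b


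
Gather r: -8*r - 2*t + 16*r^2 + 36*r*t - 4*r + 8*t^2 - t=16*r^2 + r*(36*t - 12) + 8*t^2 - 3*t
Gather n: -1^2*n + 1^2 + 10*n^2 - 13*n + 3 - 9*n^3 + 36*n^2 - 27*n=-9*n^3 + 46*n^2 - 41*n + 4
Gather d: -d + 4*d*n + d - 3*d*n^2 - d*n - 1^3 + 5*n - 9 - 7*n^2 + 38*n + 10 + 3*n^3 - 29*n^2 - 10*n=d*(-3*n^2 + 3*n) + 3*n^3 - 36*n^2 + 33*n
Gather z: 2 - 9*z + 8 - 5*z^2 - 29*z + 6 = -5*z^2 - 38*z + 16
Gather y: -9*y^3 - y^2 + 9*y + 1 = -9*y^3 - y^2 + 9*y + 1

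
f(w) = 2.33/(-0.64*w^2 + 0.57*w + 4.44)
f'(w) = 2.33*(1.28*w - 0.57)/(-0.64*w^2 + 0.57*w + 4.44)^2 = (2.9824*w - 1.3281)/(-0.64*w^2 + 0.57*w + 4.44)^2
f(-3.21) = -0.58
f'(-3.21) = -0.69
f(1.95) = 0.75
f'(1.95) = 0.46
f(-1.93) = 2.44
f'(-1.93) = -7.75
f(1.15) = 0.55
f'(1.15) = 0.12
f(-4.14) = -0.26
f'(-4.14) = -0.17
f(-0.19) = 0.54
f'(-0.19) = -0.10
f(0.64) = 0.51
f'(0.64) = 0.03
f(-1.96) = 2.70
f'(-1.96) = -9.61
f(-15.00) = -0.02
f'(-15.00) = -0.00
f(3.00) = 5.97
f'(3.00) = 50.09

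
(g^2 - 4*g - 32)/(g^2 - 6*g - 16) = (g + 4)/(g + 2)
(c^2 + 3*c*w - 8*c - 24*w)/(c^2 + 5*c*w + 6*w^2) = (c - 8)/(c + 2*w)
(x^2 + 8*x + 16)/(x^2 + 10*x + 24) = (x + 4)/(x + 6)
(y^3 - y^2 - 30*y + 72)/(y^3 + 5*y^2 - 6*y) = (y^2 - 7*y + 12)/(y*(y - 1))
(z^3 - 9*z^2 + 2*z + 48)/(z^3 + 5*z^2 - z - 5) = (z^3 - 9*z^2 + 2*z + 48)/(z^3 + 5*z^2 - z - 5)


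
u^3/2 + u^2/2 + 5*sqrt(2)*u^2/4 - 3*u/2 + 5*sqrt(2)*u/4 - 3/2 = (u/2 + 1/2)*(u - sqrt(2)/2)*(u + 3*sqrt(2))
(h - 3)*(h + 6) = h^2 + 3*h - 18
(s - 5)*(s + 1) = s^2 - 4*s - 5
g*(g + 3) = g^2 + 3*g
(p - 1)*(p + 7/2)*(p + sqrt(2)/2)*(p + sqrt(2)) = p^4 + 3*sqrt(2)*p^3/2 + 5*p^3/2 - 5*p^2/2 + 15*sqrt(2)*p^2/4 - 21*sqrt(2)*p/4 + 5*p/2 - 7/2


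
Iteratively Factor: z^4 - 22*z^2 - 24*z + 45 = (z + 3)*(z^3 - 3*z^2 - 13*z + 15) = (z - 1)*(z + 3)*(z^2 - 2*z - 15) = (z - 1)*(z + 3)^2*(z - 5)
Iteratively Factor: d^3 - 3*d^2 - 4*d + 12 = (d - 2)*(d^2 - d - 6) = (d - 2)*(d + 2)*(d - 3)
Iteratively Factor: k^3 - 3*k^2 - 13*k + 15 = (k + 3)*(k^2 - 6*k + 5) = (k - 5)*(k + 3)*(k - 1)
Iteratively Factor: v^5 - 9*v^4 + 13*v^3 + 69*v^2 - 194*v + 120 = (v - 4)*(v^4 - 5*v^3 - 7*v^2 + 41*v - 30) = (v - 4)*(v - 1)*(v^3 - 4*v^2 - 11*v + 30) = (v - 4)*(v - 2)*(v - 1)*(v^2 - 2*v - 15) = (v - 4)*(v - 2)*(v - 1)*(v + 3)*(v - 5)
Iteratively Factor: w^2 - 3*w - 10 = (w - 5)*(w + 2)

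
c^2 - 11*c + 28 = (c - 7)*(c - 4)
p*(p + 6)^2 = p^3 + 12*p^2 + 36*p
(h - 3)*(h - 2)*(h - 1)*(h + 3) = h^4 - 3*h^3 - 7*h^2 + 27*h - 18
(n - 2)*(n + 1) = n^2 - n - 2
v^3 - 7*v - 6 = (v - 3)*(v + 1)*(v + 2)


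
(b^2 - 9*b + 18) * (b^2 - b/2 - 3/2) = b^4 - 19*b^3/2 + 21*b^2 + 9*b/2 - 27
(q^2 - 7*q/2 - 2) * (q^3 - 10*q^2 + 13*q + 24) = q^5 - 27*q^4/2 + 46*q^3 - 3*q^2/2 - 110*q - 48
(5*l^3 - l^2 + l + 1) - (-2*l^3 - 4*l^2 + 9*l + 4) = 7*l^3 + 3*l^2 - 8*l - 3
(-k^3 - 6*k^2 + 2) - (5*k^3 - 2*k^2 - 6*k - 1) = -6*k^3 - 4*k^2 + 6*k + 3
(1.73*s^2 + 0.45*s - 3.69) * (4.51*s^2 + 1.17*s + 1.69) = 7.8023*s^4 + 4.0536*s^3 - 13.1917*s^2 - 3.5568*s - 6.2361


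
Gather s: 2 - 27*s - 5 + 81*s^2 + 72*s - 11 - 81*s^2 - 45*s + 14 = 0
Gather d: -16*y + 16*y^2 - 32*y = 16*y^2 - 48*y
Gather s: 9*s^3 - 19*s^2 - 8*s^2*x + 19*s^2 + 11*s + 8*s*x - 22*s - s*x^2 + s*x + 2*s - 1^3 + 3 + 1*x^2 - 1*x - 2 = 9*s^3 - 8*s^2*x + s*(-x^2 + 9*x - 9) + x^2 - x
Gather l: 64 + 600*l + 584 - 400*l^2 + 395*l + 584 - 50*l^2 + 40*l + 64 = -450*l^2 + 1035*l + 1296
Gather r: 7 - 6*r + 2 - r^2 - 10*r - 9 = -r^2 - 16*r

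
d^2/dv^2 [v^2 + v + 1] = 2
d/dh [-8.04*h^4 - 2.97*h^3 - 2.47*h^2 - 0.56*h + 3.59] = -32.16*h^3 - 8.91*h^2 - 4.94*h - 0.56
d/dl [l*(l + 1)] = 2*l + 1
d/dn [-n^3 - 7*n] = -3*n^2 - 7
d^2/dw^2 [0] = 0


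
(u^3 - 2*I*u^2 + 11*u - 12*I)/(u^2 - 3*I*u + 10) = (u^3 - 2*I*u^2 + 11*u - 12*I)/(u^2 - 3*I*u + 10)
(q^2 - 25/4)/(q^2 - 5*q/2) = (q + 5/2)/q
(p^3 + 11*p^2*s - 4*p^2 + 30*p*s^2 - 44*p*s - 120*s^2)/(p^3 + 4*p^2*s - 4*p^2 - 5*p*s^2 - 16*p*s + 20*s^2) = (p + 6*s)/(p - s)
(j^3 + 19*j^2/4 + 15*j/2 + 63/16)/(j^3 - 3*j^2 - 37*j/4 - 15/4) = (8*j^2 + 26*j + 21)/(4*(2*j^2 - 9*j - 5))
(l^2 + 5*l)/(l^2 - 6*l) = (l + 5)/(l - 6)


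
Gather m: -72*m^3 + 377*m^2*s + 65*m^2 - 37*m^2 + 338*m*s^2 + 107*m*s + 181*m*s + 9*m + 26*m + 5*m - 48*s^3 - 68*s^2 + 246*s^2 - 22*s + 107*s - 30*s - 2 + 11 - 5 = -72*m^3 + m^2*(377*s + 28) + m*(338*s^2 + 288*s + 40) - 48*s^3 + 178*s^2 + 55*s + 4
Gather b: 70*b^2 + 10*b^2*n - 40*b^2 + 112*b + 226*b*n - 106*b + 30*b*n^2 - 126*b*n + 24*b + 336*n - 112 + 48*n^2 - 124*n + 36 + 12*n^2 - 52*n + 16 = b^2*(10*n + 30) + b*(30*n^2 + 100*n + 30) + 60*n^2 + 160*n - 60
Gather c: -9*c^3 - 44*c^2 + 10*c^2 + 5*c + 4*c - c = -9*c^3 - 34*c^2 + 8*c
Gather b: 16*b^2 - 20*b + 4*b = 16*b^2 - 16*b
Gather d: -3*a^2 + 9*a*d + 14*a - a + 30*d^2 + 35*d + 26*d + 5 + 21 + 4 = -3*a^2 + 13*a + 30*d^2 + d*(9*a + 61) + 30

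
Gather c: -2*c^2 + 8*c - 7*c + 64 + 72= -2*c^2 + c + 136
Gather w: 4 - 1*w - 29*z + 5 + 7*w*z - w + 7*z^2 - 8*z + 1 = w*(7*z - 2) + 7*z^2 - 37*z + 10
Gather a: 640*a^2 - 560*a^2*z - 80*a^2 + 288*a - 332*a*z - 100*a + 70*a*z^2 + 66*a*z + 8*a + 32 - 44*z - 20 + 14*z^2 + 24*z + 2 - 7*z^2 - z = a^2*(560 - 560*z) + a*(70*z^2 - 266*z + 196) + 7*z^2 - 21*z + 14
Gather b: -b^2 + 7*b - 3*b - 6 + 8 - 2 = -b^2 + 4*b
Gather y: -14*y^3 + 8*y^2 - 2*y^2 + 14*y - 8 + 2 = -14*y^3 + 6*y^2 + 14*y - 6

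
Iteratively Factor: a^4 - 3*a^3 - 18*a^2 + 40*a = (a - 5)*(a^3 + 2*a^2 - 8*a) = (a - 5)*(a + 4)*(a^2 - 2*a) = a*(a - 5)*(a + 4)*(a - 2)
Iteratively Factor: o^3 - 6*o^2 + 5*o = (o - 1)*(o^2 - 5*o) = o*(o - 1)*(o - 5)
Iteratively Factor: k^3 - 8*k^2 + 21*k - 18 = (k - 3)*(k^2 - 5*k + 6) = (k - 3)^2*(k - 2)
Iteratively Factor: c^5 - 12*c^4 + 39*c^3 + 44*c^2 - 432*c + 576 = (c - 4)*(c^4 - 8*c^3 + 7*c^2 + 72*c - 144) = (c - 4)^2*(c^3 - 4*c^2 - 9*c + 36) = (c - 4)^2*(c - 3)*(c^2 - c - 12) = (c - 4)^3*(c - 3)*(c + 3)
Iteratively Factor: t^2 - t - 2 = (t - 2)*(t + 1)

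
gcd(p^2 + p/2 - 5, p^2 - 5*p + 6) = p - 2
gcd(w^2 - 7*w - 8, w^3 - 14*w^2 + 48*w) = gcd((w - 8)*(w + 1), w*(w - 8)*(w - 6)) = w - 8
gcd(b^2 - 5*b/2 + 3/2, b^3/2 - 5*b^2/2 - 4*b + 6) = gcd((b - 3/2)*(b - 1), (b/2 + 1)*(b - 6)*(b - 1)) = b - 1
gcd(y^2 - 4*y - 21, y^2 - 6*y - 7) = y - 7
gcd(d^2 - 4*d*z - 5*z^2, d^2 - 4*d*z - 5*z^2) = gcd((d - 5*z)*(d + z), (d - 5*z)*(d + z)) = -d^2 + 4*d*z + 5*z^2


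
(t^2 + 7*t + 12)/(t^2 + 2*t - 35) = (t^2 + 7*t + 12)/(t^2 + 2*t - 35)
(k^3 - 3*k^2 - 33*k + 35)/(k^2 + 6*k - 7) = (k^2 - 2*k - 35)/(k + 7)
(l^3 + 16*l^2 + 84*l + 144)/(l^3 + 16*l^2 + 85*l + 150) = (l^2 + 10*l + 24)/(l^2 + 10*l + 25)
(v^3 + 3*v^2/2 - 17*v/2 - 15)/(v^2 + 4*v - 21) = (v^2 + 9*v/2 + 5)/(v + 7)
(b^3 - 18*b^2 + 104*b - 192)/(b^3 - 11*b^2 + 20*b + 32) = (b - 6)/(b + 1)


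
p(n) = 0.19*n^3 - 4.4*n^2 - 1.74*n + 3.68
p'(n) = 0.57*n^2 - 8.8*n - 1.74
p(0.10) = 3.46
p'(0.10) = -2.61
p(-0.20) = 3.85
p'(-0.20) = 0.04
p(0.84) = -0.77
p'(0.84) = -8.73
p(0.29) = 2.81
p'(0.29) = -4.24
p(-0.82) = 2.04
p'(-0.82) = 5.86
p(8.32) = -205.95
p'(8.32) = -35.50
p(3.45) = -46.89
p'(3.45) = -25.32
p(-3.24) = -43.33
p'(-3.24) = 32.76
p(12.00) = -322.48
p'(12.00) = -25.26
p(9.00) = -229.87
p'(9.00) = -34.77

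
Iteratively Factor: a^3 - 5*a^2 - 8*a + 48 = (a - 4)*(a^2 - a - 12) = (a - 4)*(a + 3)*(a - 4)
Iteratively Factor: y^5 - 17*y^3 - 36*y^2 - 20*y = (y - 5)*(y^4 + 5*y^3 + 8*y^2 + 4*y) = (y - 5)*(y + 2)*(y^3 + 3*y^2 + 2*y) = y*(y - 5)*(y + 2)*(y^2 + 3*y + 2) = y*(y - 5)*(y + 2)^2*(y + 1)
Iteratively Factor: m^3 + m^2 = (m)*(m^2 + m) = m^2*(m + 1)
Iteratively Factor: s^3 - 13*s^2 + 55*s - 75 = (s - 5)*(s^2 - 8*s + 15) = (s - 5)^2*(s - 3)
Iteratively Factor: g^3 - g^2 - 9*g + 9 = (g + 3)*(g^2 - 4*g + 3) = (g - 1)*(g + 3)*(g - 3)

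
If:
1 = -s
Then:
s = -1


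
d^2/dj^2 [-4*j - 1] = 0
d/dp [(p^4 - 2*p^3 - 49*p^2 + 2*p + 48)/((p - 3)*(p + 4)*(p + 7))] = (p^6 + 16*p^5 + 18*p^4 - 320*p^3 + 589*p^2 + 7464*p + 72)/(p^6 + 16*p^5 + 54*p^4 - 248*p^3 - 1319*p^2 + 840*p + 7056)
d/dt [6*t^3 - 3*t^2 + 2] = 6*t*(3*t - 1)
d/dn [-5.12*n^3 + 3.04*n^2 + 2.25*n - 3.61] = -15.36*n^2 + 6.08*n + 2.25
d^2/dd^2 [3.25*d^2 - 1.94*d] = 6.50000000000000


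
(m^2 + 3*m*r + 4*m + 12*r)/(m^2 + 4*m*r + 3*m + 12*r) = (m^2 + 3*m*r + 4*m + 12*r)/(m^2 + 4*m*r + 3*m + 12*r)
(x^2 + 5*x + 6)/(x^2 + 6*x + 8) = (x + 3)/(x + 4)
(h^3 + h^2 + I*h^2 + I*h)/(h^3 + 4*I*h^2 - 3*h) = (h + 1)/(h + 3*I)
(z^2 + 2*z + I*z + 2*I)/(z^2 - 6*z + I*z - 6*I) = (z + 2)/(z - 6)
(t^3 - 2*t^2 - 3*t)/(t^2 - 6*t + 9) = t*(t + 1)/(t - 3)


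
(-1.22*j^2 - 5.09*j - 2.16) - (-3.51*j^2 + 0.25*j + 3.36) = 2.29*j^2 - 5.34*j - 5.52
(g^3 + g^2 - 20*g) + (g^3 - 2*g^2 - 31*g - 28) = 2*g^3 - g^2 - 51*g - 28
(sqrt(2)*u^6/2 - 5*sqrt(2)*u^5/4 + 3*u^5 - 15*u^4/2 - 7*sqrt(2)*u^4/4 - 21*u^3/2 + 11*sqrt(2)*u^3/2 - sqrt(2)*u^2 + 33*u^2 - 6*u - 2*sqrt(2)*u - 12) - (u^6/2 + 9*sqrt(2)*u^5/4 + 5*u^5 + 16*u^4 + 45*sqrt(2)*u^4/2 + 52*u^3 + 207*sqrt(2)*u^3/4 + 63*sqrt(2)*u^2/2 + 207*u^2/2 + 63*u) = -u^6/2 + sqrt(2)*u^6/2 - 7*sqrt(2)*u^5/2 - 2*u^5 - 97*sqrt(2)*u^4/4 - 47*u^4/2 - 185*sqrt(2)*u^3/4 - 125*u^3/2 - 141*u^2/2 - 65*sqrt(2)*u^2/2 - 69*u - 2*sqrt(2)*u - 12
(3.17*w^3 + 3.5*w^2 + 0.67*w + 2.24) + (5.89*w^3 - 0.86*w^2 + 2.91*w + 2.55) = 9.06*w^3 + 2.64*w^2 + 3.58*w + 4.79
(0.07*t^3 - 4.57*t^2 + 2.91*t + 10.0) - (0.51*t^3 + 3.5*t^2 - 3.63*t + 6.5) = -0.44*t^3 - 8.07*t^2 + 6.54*t + 3.5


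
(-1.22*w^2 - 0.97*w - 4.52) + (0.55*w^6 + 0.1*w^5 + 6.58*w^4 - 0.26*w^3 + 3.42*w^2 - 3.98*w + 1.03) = 0.55*w^6 + 0.1*w^5 + 6.58*w^4 - 0.26*w^3 + 2.2*w^2 - 4.95*w - 3.49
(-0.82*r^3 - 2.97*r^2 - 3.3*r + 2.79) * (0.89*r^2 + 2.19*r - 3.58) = -0.7298*r^5 - 4.4391*r^4 - 6.5057*r^3 + 5.8887*r^2 + 17.9241*r - 9.9882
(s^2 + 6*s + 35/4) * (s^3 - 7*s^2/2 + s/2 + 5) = s^5 + 5*s^4/2 - 47*s^3/4 - 181*s^2/8 + 275*s/8 + 175/4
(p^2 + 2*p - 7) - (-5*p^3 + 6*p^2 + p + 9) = 5*p^3 - 5*p^2 + p - 16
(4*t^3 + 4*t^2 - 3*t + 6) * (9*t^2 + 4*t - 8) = 36*t^5 + 52*t^4 - 43*t^3 + 10*t^2 + 48*t - 48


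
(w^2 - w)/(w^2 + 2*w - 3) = w/(w + 3)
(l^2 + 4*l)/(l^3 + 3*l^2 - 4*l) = 1/(l - 1)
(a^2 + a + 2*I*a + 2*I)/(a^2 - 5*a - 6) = (a + 2*I)/(a - 6)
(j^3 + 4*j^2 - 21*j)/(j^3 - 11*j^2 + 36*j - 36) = j*(j + 7)/(j^2 - 8*j + 12)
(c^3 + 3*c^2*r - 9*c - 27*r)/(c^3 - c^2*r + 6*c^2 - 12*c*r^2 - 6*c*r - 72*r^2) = (9 - c^2)/(-c^2 + 4*c*r - 6*c + 24*r)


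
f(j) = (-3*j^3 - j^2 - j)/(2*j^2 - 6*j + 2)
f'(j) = (6 - 4*j)*(-3*j^3 - j^2 - j)/(2*j^2 - 6*j + 2)^2 + (-9*j^2 - 2*j - 1)/(2*j^2 - 6*j + 2)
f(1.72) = 8.30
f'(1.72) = 15.97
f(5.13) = -18.30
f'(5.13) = 0.74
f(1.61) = 6.75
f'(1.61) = 12.33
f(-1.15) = 0.38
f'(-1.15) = -0.57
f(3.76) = -22.99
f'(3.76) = 9.34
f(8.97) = -20.67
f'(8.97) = -1.15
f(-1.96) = 0.97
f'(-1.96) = -0.85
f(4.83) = -18.61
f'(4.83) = 1.39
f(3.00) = -46.50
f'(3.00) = 95.50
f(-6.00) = 5.62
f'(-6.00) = -1.31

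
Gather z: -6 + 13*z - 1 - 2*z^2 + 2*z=-2*z^2 + 15*z - 7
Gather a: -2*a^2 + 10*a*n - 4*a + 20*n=-2*a^2 + a*(10*n - 4) + 20*n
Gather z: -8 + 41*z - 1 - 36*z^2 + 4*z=-36*z^2 + 45*z - 9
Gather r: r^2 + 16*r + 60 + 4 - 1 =r^2 + 16*r + 63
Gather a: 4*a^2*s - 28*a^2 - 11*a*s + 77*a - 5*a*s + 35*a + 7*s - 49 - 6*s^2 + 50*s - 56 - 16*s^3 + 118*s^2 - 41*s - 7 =a^2*(4*s - 28) + a*(112 - 16*s) - 16*s^3 + 112*s^2 + 16*s - 112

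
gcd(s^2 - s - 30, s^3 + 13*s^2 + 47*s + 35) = s + 5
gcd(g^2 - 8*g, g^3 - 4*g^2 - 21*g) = g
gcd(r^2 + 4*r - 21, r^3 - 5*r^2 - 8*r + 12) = 1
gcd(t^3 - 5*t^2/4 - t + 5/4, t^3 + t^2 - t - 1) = t^2 - 1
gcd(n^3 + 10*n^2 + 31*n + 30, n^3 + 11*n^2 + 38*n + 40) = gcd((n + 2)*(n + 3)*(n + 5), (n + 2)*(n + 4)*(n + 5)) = n^2 + 7*n + 10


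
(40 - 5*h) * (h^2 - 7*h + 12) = -5*h^3 + 75*h^2 - 340*h + 480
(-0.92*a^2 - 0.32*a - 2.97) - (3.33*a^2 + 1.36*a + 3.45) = -4.25*a^2 - 1.68*a - 6.42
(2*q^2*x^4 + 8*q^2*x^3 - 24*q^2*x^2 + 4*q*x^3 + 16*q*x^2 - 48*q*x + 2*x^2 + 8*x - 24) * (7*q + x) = 14*q^3*x^4 + 56*q^3*x^3 - 168*q^3*x^2 + 2*q^2*x^5 + 8*q^2*x^4 + 4*q^2*x^3 + 112*q^2*x^2 - 336*q^2*x + 4*q*x^4 + 16*q*x^3 - 34*q*x^2 + 56*q*x - 168*q + 2*x^3 + 8*x^2 - 24*x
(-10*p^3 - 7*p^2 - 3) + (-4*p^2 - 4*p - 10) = -10*p^3 - 11*p^2 - 4*p - 13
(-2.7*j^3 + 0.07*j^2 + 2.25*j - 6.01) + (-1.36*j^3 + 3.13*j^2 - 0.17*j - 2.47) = -4.06*j^3 + 3.2*j^2 + 2.08*j - 8.48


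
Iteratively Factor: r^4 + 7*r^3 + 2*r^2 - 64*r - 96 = (r + 4)*(r^3 + 3*r^2 - 10*r - 24) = (r + 4)^2*(r^2 - r - 6) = (r + 2)*(r + 4)^2*(r - 3)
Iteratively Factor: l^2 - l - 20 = (l + 4)*(l - 5)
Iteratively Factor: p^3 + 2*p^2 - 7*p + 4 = (p + 4)*(p^2 - 2*p + 1) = (p - 1)*(p + 4)*(p - 1)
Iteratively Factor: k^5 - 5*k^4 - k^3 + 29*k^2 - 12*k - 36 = (k - 3)*(k^4 - 2*k^3 - 7*k^2 + 8*k + 12) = (k - 3)*(k - 2)*(k^3 - 7*k - 6) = (k - 3)*(k - 2)*(k + 1)*(k^2 - k - 6) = (k - 3)^2*(k - 2)*(k + 1)*(k + 2)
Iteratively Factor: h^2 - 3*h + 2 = (h - 2)*(h - 1)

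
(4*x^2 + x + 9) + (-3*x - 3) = 4*x^2 - 2*x + 6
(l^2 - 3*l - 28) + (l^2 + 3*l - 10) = 2*l^2 - 38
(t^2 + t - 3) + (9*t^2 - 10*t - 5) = 10*t^2 - 9*t - 8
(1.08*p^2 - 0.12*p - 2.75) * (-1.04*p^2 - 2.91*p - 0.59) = -1.1232*p^4 - 3.018*p^3 + 2.572*p^2 + 8.0733*p + 1.6225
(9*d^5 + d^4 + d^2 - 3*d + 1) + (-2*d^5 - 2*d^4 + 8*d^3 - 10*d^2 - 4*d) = 7*d^5 - d^4 + 8*d^3 - 9*d^2 - 7*d + 1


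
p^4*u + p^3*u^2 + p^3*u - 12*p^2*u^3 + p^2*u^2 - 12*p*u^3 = p*(p - 3*u)*(p + 4*u)*(p*u + u)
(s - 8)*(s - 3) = s^2 - 11*s + 24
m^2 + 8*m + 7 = (m + 1)*(m + 7)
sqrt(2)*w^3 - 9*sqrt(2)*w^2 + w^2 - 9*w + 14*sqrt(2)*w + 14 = (w - 7)*(w - 2)*(sqrt(2)*w + 1)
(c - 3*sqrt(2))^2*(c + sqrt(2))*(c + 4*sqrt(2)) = c^4 - sqrt(2)*c^3 - 34*c^2 + 42*sqrt(2)*c + 144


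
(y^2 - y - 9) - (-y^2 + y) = 2*y^2 - 2*y - 9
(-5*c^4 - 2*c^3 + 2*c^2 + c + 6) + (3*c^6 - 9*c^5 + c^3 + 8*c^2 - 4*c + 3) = 3*c^6 - 9*c^5 - 5*c^4 - c^3 + 10*c^2 - 3*c + 9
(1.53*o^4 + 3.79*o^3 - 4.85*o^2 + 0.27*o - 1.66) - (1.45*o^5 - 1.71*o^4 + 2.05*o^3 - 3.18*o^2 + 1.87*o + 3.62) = -1.45*o^5 + 3.24*o^4 + 1.74*o^3 - 1.67*o^2 - 1.6*o - 5.28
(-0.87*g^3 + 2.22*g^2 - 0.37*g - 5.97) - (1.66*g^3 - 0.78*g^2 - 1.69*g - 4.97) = -2.53*g^3 + 3.0*g^2 + 1.32*g - 1.0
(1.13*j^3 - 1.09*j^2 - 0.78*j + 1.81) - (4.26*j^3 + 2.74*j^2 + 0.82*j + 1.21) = -3.13*j^3 - 3.83*j^2 - 1.6*j + 0.6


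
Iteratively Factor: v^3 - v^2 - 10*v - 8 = (v - 4)*(v^2 + 3*v + 2) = (v - 4)*(v + 1)*(v + 2)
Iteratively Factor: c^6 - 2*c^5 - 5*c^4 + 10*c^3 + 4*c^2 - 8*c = (c - 2)*(c^5 - 5*c^3 + 4*c) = (c - 2)*(c + 2)*(c^4 - 2*c^3 - c^2 + 2*c) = (c - 2)*(c + 1)*(c + 2)*(c^3 - 3*c^2 + 2*c) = (c - 2)^2*(c + 1)*(c + 2)*(c^2 - c) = c*(c - 2)^2*(c + 1)*(c + 2)*(c - 1)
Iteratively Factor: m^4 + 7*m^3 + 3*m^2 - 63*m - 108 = (m + 3)*(m^3 + 4*m^2 - 9*m - 36) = (m + 3)*(m + 4)*(m^2 - 9) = (m + 3)^2*(m + 4)*(m - 3)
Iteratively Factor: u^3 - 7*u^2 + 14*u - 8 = (u - 4)*(u^2 - 3*u + 2) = (u - 4)*(u - 2)*(u - 1)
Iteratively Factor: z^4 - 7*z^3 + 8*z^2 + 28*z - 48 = (z - 4)*(z^3 - 3*z^2 - 4*z + 12) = (z - 4)*(z + 2)*(z^2 - 5*z + 6) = (z - 4)*(z - 3)*(z + 2)*(z - 2)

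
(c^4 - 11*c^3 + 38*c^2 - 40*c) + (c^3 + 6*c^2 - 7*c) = c^4 - 10*c^3 + 44*c^2 - 47*c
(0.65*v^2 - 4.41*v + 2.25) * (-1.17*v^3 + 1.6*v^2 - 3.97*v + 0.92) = -0.7605*v^5 + 6.1997*v^4 - 12.269*v^3 + 21.7057*v^2 - 12.9897*v + 2.07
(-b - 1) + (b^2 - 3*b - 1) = b^2 - 4*b - 2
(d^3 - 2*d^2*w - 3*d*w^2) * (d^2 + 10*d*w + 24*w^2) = d^5 + 8*d^4*w + d^3*w^2 - 78*d^2*w^3 - 72*d*w^4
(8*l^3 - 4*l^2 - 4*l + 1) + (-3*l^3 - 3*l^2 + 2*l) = 5*l^3 - 7*l^2 - 2*l + 1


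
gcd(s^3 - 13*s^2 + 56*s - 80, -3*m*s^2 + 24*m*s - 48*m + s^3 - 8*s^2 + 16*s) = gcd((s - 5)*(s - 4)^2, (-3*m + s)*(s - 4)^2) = s^2 - 8*s + 16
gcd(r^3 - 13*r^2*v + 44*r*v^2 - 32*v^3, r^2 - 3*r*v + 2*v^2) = r - v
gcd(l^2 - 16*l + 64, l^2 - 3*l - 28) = 1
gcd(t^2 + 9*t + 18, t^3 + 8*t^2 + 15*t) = t + 3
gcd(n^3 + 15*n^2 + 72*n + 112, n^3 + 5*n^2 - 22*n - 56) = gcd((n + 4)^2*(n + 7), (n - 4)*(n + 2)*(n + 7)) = n + 7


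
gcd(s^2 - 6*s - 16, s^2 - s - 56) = s - 8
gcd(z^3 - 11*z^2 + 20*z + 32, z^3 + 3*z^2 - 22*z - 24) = z^2 - 3*z - 4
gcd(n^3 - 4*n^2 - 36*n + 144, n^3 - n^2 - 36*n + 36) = n^2 - 36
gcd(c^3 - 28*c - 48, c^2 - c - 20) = c + 4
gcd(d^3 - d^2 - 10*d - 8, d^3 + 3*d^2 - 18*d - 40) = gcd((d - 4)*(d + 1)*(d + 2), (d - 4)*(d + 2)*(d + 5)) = d^2 - 2*d - 8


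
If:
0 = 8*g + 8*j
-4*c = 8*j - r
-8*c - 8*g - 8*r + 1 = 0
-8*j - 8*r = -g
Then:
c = 73/1128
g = 4/141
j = -4/141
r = 3/94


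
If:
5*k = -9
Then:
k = -9/5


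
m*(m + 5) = m^2 + 5*m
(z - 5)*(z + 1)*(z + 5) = z^3 + z^2 - 25*z - 25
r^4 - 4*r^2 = r^2*(r - 2)*(r + 2)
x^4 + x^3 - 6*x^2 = x^2*(x - 2)*(x + 3)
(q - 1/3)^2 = q^2 - 2*q/3 + 1/9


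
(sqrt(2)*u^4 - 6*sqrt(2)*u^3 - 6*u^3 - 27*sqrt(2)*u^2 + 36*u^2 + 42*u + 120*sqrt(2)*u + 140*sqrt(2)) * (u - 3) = sqrt(2)*u^5 - 9*sqrt(2)*u^4 - 6*u^4 - 9*sqrt(2)*u^3 + 54*u^3 - 66*u^2 + 201*sqrt(2)*u^2 - 220*sqrt(2)*u - 126*u - 420*sqrt(2)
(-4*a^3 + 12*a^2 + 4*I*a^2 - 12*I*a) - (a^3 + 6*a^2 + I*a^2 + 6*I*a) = -5*a^3 + 6*a^2 + 3*I*a^2 - 18*I*a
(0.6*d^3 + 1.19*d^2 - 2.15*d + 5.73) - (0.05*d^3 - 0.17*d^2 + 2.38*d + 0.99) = 0.55*d^3 + 1.36*d^2 - 4.53*d + 4.74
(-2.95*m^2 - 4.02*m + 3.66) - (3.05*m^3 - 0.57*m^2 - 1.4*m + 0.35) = -3.05*m^3 - 2.38*m^2 - 2.62*m + 3.31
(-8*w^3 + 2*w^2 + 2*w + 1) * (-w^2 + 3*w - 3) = 8*w^5 - 26*w^4 + 28*w^3 - w^2 - 3*w - 3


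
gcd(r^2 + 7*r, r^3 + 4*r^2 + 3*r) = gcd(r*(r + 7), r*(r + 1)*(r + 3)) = r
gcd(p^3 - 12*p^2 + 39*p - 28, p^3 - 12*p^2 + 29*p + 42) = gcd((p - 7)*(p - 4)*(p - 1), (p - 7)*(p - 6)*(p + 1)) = p - 7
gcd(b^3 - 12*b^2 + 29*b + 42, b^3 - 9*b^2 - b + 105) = b - 7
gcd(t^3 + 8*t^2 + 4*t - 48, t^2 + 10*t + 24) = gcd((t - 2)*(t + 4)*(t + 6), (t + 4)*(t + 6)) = t^2 + 10*t + 24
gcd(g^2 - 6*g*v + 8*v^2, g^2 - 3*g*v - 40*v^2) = 1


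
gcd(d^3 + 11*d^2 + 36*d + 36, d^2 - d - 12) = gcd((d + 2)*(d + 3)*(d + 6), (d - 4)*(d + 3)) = d + 3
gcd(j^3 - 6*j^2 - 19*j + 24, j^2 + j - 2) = j - 1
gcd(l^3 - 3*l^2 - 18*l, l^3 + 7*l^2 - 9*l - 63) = l + 3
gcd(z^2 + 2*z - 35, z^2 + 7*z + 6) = 1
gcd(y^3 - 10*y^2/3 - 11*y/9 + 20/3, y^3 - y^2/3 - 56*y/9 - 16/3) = y^2 - 5*y/3 - 4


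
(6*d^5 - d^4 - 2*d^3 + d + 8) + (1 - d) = 6*d^5 - d^4 - 2*d^3 + 9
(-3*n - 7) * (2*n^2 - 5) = -6*n^3 - 14*n^2 + 15*n + 35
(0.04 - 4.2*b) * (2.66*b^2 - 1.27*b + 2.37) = -11.172*b^3 + 5.4404*b^2 - 10.0048*b + 0.0948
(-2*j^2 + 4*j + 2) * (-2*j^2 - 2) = 4*j^4 - 8*j^3 - 8*j - 4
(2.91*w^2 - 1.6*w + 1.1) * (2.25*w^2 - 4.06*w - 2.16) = 6.5475*w^4 - 15.4146*w^3 + 2.6854*w^2 - 1.01*w - 2.376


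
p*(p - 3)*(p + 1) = p^3 - 2*p^2 - 3*p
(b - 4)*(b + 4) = b^2 - 16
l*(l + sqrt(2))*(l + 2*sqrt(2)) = l^3 + 3*sqrt(2)*l^2 + 4*l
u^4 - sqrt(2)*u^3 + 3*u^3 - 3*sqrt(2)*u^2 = u^2*(u + 3)*(u - sqrt(2))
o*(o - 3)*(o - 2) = o^3 - 5*o^2 + 6*o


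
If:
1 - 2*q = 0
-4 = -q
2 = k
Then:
No Solution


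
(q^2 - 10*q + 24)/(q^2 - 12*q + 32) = (q - 6)/(q - 8)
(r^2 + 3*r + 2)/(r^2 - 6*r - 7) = (r + 2)/(r - 7)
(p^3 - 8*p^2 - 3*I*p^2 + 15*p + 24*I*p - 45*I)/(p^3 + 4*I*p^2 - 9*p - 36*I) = (p^2 - p*(5 + 3*I) + 15*I)/(p^2 + p*(3 + 4*I) + 12*I)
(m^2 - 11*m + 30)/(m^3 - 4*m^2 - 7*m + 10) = (m - 6)/(m^2 + m - 2)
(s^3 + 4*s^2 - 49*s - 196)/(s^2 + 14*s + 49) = (s^2 - 3*s - 28)/(s + 7)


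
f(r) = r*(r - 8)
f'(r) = 2*r - 8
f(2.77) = -14.49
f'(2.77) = -2.46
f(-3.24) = 36.42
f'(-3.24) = -14.48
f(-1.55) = 14.80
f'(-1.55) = -11.10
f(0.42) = -3.18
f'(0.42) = -7.16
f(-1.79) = 17.52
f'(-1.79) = -11.58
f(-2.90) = 31.61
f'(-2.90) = -13.80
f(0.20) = -1.56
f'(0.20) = -7.60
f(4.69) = -15.52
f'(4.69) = 1.38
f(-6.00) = 84.00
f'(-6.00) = -20.00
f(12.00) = 48.00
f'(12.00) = 16.00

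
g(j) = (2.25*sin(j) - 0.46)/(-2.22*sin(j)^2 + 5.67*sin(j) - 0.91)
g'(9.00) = -0.47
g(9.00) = 0.45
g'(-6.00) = 1.45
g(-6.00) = 0.34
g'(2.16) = -0.25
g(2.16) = 0.62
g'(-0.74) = 0.09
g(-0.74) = 0.34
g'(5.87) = 0.16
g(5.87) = 0.38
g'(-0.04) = 0.50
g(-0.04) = 0.48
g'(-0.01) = 0.62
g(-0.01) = 0.50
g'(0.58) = 0.34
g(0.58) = 0.51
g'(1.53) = 0.02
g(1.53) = 0.70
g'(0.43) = 0.46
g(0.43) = 0.45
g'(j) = (4.44*sin(j)*cos(j) - 5.67*cos(j))*(2.25*sin(j) - 0.46)/(-2.22*sin(j)^2 + 5.67*sin(j) - 0.91)^2 + 2.25*cos(j)/(-2.22*sin(j)^2 + 5.67*sin(j) - 0.91)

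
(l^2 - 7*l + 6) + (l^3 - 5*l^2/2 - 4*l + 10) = l^3 - 3*l^2/2 - 11*l + 16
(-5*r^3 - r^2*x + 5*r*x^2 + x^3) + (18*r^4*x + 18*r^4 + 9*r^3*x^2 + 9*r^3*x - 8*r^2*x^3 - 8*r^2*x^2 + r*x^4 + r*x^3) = 18*r^4*x + 18*r^4 + 9*r^3*x^2 + 9*r^3*x - 5*r^3 - 8*r^2*x^3 - 8*r^2*x^2 - r^2*x + r*x^4 + r*x^3 + 5*r*x^2 + x^3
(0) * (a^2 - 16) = 0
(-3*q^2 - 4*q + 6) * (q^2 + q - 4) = -3*q^4 - 7*q^3 + 14*q^2 + 22*q - 24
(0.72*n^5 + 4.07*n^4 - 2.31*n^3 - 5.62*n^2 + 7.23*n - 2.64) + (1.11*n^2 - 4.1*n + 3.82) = 0.72*n^5 + 4.07*n^4 - 2.31*n^3 - 4.51*n^2 + 3.13*n + 1.18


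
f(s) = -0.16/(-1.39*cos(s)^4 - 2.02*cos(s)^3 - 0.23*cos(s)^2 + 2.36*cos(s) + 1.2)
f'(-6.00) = 4.75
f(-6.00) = -0.56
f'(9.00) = -0.39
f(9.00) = 0.28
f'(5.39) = -0.06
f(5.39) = -0.09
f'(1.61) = -0.31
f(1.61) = -0.14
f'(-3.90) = -2.92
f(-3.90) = 0.65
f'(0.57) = 0.39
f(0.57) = -0.14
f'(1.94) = -1.96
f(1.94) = -0.41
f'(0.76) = 0.13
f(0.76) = -0.10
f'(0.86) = 0.07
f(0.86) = -0.09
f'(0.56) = 0.41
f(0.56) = -0.15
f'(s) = -0.16*(-5.56*sin(s)*cos(s)^3 - 6.06*sin(s)*cos(s)^2 - 0.46*sin(s)*cos(s) + 2.36*sin(s))/(-1.39*cos(s)^4 - 2.02*cos(s)^3 - 0.23*cos(s)^2 + 2.36*cos(s) + 1.2)^2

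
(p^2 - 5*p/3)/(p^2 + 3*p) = (p - 5/3)/(p + 3)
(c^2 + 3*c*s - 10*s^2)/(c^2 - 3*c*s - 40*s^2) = (-c + 2*s)/(-c + 8*s)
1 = 1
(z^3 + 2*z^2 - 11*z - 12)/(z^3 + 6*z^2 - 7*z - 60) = (z + 1)/(z + 5)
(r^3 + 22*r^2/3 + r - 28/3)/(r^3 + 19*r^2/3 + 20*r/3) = (r^2 + 6*r - 7)/(r*(r + 5))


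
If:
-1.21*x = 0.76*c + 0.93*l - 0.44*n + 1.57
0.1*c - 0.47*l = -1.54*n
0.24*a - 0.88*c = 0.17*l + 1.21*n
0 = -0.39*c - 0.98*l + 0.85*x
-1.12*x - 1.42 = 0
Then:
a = 1.88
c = 1.78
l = -1.81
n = -0.67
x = -1.27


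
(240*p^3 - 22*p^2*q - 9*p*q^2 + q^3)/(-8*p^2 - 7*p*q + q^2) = (-30*p^2 - p*q + q^2)/(p + q)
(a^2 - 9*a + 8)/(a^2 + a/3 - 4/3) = 3*(a - 8)/(3*a + 4)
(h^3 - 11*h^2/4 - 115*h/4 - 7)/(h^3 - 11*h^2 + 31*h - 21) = (h^2 + 17*h/4 + 1)/(h^2 - 4*h + 3)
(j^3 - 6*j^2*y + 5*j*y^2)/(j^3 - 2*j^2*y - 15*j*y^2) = (j - y)/(j + 3*y)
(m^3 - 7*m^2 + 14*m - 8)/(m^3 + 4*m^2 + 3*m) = (m^3 - 7*m^2 + 14*m - 8)/(m*(m^2 + 4*m + 3))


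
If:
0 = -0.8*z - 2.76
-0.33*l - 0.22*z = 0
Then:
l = 2.30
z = -3.45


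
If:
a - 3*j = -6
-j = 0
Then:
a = -6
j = 0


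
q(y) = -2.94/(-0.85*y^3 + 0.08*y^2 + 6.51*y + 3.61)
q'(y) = -2.94*(2.55*y^2 - 0.16*y - 6.51)/(-0.85*y^3 + 0.08*y^2 + 6.51*y + 3.61)^2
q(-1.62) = 0.94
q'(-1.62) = -0.13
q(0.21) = -0.59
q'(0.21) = 0.76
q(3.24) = 0.87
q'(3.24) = -5.12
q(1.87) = -0.28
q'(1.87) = -0.06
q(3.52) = 0.31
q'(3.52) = -0.79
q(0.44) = -0.46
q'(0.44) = 0.43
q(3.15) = 1.77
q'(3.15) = -19.58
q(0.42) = -0.47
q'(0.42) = 0.45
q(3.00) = -3.23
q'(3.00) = -56.66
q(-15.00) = -0.00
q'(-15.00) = -0.00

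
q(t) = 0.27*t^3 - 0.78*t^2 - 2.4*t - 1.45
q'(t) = 0.81*t^2 - 1.56*t - 2.4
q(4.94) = 0.21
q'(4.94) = 9.66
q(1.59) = -6.15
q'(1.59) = -2.83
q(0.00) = -1.45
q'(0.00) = -2.40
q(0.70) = -3.42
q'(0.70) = -3.10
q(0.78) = -3.67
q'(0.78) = -3.12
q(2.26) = -7.74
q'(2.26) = -1.79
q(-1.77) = -1.14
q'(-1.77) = 2.90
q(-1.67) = -0.87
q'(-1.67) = 2.46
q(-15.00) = -1052.20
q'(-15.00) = 203.25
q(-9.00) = -239.86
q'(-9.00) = 77.25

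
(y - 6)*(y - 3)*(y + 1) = y^3 - 8*y^2 + 9*y + 18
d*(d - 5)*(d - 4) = d^3 - 9*d^2 + 20*d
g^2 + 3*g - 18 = (g - 3)*(g + 6)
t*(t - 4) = t^2 - 4*t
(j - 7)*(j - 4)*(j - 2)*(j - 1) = j^4 - 14*j^3 + 63*j^2 - 106*j + 56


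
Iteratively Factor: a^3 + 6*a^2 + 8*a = (a)*(a^2 + 6*a + 8) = a*(a + 4)*(a + 2)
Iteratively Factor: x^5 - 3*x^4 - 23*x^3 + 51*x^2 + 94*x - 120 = (x - 5)*(x^4 + 2*x^3 - 13*x^2 - 14*x + 24) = (x - 5)*(x + 4)*(x^3 - 2*x^2 - 5*x + 6) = (x - 5)*(x - 3)*(x + 4)*(x^2 + x - 2) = (x - 5)*(x - 3)*(x + 2)*(x + 4)*(x - 1)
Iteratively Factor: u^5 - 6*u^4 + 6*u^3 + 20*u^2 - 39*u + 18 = (u - 1)*(u^4 - 5*u^3 + u^2 + 21*u - 18) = (u - 3)*(u - 1)*(u^3 - 2*u^2 - 5*u + 6) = (u - 3)^2*(u - 1)*(u^2 + u - 2) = (u - 3)^2*(u - 1)*(u + 2)*(u - 1)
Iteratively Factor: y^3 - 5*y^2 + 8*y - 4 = (y - 2)*(y^2 - 3*y + 2) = (y - 2)*(y - 1)*(y - 2)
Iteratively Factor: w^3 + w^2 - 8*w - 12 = (w - 3)*(w^2 + 4*w + 4) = (w - 3)*(w + 2)*(w + 2)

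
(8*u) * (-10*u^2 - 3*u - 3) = -80*u^3 - 24*u^2 - 24*u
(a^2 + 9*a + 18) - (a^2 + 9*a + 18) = 0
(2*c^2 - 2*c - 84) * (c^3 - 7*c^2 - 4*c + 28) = 2*c^5 - 16*c^4 - 78*c^3 + 652*c^2 + 280*c - 2352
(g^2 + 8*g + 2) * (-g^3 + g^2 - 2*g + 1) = -g^5 - 7*g^4 + 4*g^3 - 13*g^2 + 4*g + 2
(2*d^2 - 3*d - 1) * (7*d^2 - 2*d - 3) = 14*d^4 - 25*d^3 - 7*d^2 + 11*d + 3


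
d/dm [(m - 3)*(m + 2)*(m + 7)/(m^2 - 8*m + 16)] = (m^3 - 12*m^2 - 35*m + 136)/(m^3 - 12*m^2 + 48*m - 64)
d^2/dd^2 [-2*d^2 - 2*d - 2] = -4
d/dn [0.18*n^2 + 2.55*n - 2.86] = 0.36*n + 2.55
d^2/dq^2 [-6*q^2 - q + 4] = -12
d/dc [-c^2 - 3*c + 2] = -2*c - 3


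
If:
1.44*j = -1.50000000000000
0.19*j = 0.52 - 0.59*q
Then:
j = -1.04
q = 1.22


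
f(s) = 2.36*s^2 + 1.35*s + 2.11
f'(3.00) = 15.51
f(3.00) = 27.40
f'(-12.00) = -55.29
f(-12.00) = 325.75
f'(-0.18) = 0.50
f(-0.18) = 1.94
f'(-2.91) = -12.39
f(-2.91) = 18.17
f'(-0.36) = -0.35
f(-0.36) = 1.93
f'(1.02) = 6.16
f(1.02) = 5.94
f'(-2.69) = -11.35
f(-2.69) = 15.56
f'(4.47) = 22.45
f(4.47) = 55.30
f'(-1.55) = -5.97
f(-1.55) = 5.69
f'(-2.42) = -10.07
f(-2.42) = 12.66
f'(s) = 4.72*s + 1.35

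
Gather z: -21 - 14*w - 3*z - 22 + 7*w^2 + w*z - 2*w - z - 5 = 7*w^2 - 16*w + z*(w - 4) - 48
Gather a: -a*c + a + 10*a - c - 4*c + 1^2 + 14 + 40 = a*(11 - c) - 5*c + 55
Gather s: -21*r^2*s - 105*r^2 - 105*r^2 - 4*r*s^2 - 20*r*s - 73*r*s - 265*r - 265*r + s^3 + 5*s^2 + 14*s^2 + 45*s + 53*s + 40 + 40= -210*r^2 - 530*r + s^3 + s^2*(19 - 4*r) + s*(-21*r^2 - 93*r + 98) + 80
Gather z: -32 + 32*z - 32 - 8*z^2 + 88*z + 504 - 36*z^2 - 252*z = -44*z^2 - 132*z + 440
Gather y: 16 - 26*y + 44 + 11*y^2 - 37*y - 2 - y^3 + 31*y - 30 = -y^3 + 11*y^2 - 32*y + 28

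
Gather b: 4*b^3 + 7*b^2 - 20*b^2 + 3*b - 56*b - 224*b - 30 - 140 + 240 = 4*b^3 - 13*b^2 - 277*b + 70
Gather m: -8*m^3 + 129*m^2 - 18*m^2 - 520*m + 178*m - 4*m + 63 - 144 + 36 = -8*m^3 + 111*m^2 - 346*m - 45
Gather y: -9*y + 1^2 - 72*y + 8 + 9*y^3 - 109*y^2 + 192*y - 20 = 9*y^3 - 109*y^2 + 111*y - 11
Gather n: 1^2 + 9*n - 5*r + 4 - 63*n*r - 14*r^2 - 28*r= n*(9 - 63*r) - 14*r^2 - 33*r + 5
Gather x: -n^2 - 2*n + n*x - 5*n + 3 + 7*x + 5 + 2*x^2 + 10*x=-n^2 - 7*n + 2*x^2 + x*(n + 17) + 8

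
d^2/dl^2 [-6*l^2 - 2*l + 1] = -12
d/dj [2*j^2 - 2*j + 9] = 4*j - 2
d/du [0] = 0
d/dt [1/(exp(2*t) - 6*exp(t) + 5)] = 2*(3 - exp(t))*exp(t)/(exp(2*t) - 6*exp(t) + 5)^2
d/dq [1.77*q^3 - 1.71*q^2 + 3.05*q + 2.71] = 5.31*q^2 - 3.42*q + 3.05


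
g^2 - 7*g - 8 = (g - 8)*(g + 1)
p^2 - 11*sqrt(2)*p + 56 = (p - 7*sqrt(2))*(p - 4*sqrt(2))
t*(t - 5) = t^2 - 5*t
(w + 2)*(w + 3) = w^2 + 5*w + 6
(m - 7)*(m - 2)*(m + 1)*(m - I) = m^4 - 8*m^3 - I*m^3 + 5*m^2 + 8*I*m^2 + 14*m - 5*I*m - 14*I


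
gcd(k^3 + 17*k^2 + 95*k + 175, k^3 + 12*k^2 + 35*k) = k^2 + 12*k + 35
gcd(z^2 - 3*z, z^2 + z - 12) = z - 3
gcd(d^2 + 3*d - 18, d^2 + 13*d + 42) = d + 6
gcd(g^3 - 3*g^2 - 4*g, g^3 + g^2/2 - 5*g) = g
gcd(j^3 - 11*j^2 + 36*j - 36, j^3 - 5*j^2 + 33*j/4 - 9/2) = j - 2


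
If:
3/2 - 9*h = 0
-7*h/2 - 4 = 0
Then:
No Solution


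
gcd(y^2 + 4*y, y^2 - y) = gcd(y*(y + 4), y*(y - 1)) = y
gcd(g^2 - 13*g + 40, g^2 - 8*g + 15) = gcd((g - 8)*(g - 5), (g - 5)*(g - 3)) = g - 5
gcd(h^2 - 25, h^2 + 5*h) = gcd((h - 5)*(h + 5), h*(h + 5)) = h + 5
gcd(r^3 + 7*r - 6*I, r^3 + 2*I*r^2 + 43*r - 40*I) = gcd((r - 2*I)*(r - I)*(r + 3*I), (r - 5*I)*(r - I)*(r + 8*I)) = r - I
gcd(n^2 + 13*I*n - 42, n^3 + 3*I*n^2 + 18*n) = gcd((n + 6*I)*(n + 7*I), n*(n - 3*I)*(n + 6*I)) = n + 6*I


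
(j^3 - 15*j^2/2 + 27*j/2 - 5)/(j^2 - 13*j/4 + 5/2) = 2*(2*j^2 - 11*j + 5)/(4*j - 5)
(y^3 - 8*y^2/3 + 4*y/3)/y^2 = y - 8/3 + 4/(3*y)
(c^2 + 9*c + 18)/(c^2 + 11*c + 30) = (c + 3)/(c + 5)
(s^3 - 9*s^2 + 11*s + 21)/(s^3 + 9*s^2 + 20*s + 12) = (s^2 - 10*s + 21)/(s^2 + 8*s + 12)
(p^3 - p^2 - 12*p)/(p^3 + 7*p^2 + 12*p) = (p - 4)/(p + 4)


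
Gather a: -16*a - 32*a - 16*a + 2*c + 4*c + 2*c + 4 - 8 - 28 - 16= -64*a + 8*c - 48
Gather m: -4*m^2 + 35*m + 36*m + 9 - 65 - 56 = -4*m^2 + 71*m - 112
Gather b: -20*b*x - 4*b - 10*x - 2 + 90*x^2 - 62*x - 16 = b*(-20*x - 4) + 90*x^2 - 72*x - 18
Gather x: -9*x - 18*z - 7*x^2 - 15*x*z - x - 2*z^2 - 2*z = -7*x^2 + x*(-15*z - 10) - 2*z^2 - 20*z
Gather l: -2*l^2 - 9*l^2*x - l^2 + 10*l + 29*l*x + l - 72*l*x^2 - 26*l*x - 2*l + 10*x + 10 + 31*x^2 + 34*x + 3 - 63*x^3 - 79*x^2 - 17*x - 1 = l^2*(-9*x - 3) + l*(-72*x^2 + 3*x + 9) - 63*x^3 - 48*x^2 + 27*x + 12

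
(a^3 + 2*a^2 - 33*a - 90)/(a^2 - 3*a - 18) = a + 5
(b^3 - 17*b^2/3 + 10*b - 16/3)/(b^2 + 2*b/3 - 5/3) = (3*b^2 - 14*b + 16)/(3*b + 5)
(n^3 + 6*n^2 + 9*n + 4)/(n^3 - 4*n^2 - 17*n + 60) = (n^2 + 2*n + 1)/(n^2 - 8*n + 15)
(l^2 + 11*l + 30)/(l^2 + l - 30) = (l + 5)/(l - 5)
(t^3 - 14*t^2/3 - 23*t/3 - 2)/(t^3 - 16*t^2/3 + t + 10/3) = (3*t^3 - 14*t^2 - 23*t - 6)/(3*t^3 - 16*t^2 + 3*t + 10)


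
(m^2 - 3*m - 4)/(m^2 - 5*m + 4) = (m + 1)/(m - 1)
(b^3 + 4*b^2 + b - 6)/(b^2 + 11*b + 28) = (b^3 + 4*b^2 + b - 6)/(b^2 + 11*b + 28)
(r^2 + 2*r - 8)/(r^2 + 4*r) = (r - 2)/r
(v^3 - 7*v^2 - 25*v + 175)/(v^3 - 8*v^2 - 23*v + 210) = (v - 5)/(v - 6)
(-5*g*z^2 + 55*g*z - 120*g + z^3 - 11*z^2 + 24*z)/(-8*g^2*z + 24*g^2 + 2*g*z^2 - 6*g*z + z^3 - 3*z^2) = (-5*g*z + 40*g + z^2 - 8*z)/(-8*g^2 + 2*g*z + z^2)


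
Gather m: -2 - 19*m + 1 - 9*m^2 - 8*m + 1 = -9*m^2 - 27*m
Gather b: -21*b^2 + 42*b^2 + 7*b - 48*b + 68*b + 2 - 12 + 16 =21*b^2 + 27*b + 6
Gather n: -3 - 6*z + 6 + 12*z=6*z + 3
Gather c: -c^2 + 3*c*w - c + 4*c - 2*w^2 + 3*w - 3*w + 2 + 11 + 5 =-c^2 + c*(3*w + 3) - 2*w^2 + 18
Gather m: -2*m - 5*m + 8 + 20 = 28 - 7*m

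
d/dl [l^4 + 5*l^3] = l^2*(4*l + 15)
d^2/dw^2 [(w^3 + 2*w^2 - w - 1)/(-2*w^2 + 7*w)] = 2*(-73*w^3 + 12*w^2 - 42*w + 49)/(w^3*(8*w^3 - 84*w^2 + 294*w - 343))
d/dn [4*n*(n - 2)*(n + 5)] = 12*n^2 + 24*n - 40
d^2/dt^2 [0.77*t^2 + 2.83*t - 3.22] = 1.54000000000000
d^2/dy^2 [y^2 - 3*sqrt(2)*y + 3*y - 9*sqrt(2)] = 2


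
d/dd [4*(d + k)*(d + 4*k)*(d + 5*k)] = 12*d^2 + 80*d*k + 116*k^2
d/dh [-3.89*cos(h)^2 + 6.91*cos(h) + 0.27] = (7.78*cos(h) - 6.91)*sin(h)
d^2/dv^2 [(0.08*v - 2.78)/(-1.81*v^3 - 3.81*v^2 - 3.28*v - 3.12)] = (-1.572528*v^5 + 105.980568*v^4 + 305.36584*v^3 + 346.575684*v^2 + 119.957184*v - 4.63875200000001)/(5.929741*v^9 + 37.445823*v^8 + 111.059247*v^7 + 221.685885*v^6 + 330.351528*v^5 + 369.976104*v^4 + 322.08544*v^3 + 211.962816*v^2 + 95.786496*v + 30.371328)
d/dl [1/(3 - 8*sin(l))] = 8*cos(l)/(8*sin(l) - 3)^2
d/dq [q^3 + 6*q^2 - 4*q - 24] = 3*q^2 + 12*q - 4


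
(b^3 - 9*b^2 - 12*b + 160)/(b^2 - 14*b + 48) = (b^2 - b - 20)/(b - 6)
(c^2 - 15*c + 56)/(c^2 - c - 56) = (c - 7)/(c + 7)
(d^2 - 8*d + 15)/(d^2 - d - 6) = (d - 5)/(d + 2)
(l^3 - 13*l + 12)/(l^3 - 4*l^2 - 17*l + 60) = (l - 1)/(l - 5)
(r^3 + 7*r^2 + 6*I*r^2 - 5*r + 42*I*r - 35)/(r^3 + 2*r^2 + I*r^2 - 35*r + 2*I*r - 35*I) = (r + 5*I)/(r - 5)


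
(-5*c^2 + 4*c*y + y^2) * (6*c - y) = -30*c^3 + 29*c^2*y + 2*c*y^2 - y^3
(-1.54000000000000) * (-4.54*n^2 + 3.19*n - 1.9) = 6.9916*n^2 - 4.9126*n + 2.926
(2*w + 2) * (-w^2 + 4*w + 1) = -2*w^3 + 6*w^2 + 10*w + 2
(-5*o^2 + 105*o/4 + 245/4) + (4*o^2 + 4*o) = -o^2 + 121*o/4 + 245/4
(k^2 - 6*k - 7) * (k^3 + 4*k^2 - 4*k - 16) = k^5 - 2*k^4 - 35*k^3 - 20*k^2 + 124*k + 112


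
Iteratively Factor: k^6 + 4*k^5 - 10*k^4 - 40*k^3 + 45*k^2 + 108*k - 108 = (k - 1)*(k^5 + 5*k^4 - 5*k^3 - 45*k^2 + 108) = (k - 2)*(k - 1)*(k^4 + 7*k^3 + 9*k^2 - 27*k - 54) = (k - 2)*(k - 1)*(k + 3)*(k^3 + 4*k^2 - 3*k - 18) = (k - 2)*(k - 1)*(k + 3)^2*(k^2 + k - 6) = (k - 2)*(k - 1)*(k + 3)^3*(k - 2)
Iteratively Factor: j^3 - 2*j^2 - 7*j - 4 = (j + 1)*(j^2 - 3*j - 4) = (j + 1)^2*(j - 4)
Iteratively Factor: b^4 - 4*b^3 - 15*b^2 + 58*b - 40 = (b - 1)*(b^3 - 3*b^2 - 18*b + 40) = (b - 5)*(b - 1)*(b^2 + 2*b - 8) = (b - 5)*(b - 1)*(b + 4)*(b - 2)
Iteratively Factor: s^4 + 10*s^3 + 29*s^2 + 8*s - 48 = (s + 3)*(s^3 + 7*s^2 + 8*s - 16) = (s + 3)*(s + 4)*(s^2 + 3*s - 4) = (s + 3)*(s + 4)^2*(s - 1)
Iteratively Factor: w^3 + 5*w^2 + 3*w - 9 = (w + 3)*(w^2 + 2*w - 3) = (w + 3)^2*(w - 1)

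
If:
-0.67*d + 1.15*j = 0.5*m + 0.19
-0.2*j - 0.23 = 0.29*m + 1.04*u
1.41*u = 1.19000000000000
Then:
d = -3.23507462686567*m - 9.79022440986557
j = -1.45*m - 5.5386524822695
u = 0.84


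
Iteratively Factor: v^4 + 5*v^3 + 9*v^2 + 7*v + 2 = (v + 1)*(v^3 + 4*v^2 + 5*v + 2) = (v + 1)*(v + 2)*(v^2 + 2*v + 1) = (v + 1)^2*(v + 2)*(v + 1)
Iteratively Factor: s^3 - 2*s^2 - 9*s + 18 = (s - 3)*(s^2 + s - 6) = (s - 3)*(s - 2)*(s + 3)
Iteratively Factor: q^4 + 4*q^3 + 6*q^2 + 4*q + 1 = (q + 1)*(q^3 + 3*q^2 + 3*q + 1) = (q + 1)^2*(q^2 + 2*q + 1) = (q + 1)^3*(q + 1)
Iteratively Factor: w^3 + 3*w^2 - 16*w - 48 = (w - 4)*(w^2 + 7*w + 12) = (w - 4)*(w + 3)*(w + 4)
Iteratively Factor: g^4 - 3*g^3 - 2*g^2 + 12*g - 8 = (g - 2)*(g^3 - g^2 - 4*g + 4) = (g - 2)*(g - 1)*(g^2 - 4) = (g - 2)*(g - 1)*(g + 2)*(g - 2)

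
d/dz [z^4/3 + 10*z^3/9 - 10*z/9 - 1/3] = 4*z^3/3 + 10*z^2/3 - 10/9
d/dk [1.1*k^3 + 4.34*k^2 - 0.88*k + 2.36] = 3.3*k^2 + 8.68*k - 0.88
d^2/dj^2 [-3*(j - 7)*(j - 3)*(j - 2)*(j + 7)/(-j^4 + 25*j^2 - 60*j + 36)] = 6*(-5*j^3 - 129*j^2 - 735*j - 1483)/(j^6 + 15*j^5 + 57*j^4 - 55*j^3 - 342*j^2 + 540*j - 216)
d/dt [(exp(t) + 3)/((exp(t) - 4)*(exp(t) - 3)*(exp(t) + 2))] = 2*(-exp(3*t) - 2*exp(2*t) + 15*exp(t) + 15)*exp(t)/(exp(6*t) - 10*exp(5*t) + 21*exp(4*t) + 68*exp(3*t) - 236*exp(2*t) - 96*exp(t) + 576)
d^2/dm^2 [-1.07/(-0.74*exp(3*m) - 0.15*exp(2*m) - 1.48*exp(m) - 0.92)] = (1.07*(2.22*exp(2*m) + 0.3*exp(m) + 1.48)*(4.44*exp(2*m) + 0.6*exp(m) + 2.96)*exp(m) - (7.1262*exp(2*m) + 0.642*exp(m) + 1.5836)*(0.74*exp(3*m) + 0.15*exp(2*m) + 1.48*exp(m) + 0.92))*exp(m)/(0.74*exp(3*m) + 0.15*exp(2*m) + 1.48*exp(m) + 0.92)^3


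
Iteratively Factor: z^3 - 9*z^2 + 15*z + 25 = (z - 5)*(z^2 - 4*z - 5) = (z - 5)^2*(z + 1)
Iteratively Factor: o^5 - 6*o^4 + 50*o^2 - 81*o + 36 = (o - 1)*(o^4 - 5*o^3 - 5*o^2 + 45*o - 36) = (o - 4)*(o - 1)*(o^3 - o^2 - 9*o + 9) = (o - 4)*(o - 1)^2*(o^2 - 9) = (o - 4)*(o - 1)^2*(o + 3)*(o - 3)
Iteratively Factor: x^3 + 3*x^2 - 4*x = (x)*(x^2 + 3*x - 4) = x*(x + 4)*(x - 1)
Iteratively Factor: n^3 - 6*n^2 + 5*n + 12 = (n - 4)*(n^2 - 2*n - 3) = (n - 4)*(n - 3)*(n + 1)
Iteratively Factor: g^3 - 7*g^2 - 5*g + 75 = (g + 3)*(g^2 - 10*g + 25) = (g - 5)*(g + 3)*(g - 5)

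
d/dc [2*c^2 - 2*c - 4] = 4*c - 2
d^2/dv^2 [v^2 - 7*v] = 2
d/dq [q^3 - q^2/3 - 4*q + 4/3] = 3*q^2 - 2*q/3 - 4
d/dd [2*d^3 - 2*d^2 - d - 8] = 6*d^2 - 4*d - 1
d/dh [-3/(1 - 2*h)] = -6/(2*h - 1)^2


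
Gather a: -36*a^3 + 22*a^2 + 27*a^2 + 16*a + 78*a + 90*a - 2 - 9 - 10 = -36*a^3 + 49*a^2 + 184*a - 21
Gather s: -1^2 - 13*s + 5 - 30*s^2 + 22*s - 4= -30*s^2 + 9*s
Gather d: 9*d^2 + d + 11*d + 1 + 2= 9*d^2 + 12*d + 3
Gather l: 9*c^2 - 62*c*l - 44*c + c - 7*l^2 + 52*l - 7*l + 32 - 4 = 9*c^2 - 43*c - 7*l^2 + l*(45 - 62*c) + 28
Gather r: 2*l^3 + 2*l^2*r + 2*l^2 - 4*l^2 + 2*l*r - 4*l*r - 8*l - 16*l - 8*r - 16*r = 2*l^3 - 2*l^2 - 24*l + r*(2*l^2 - 2*l - 24)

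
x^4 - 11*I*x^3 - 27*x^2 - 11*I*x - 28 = (x - 7*I)*(x - 4*I)*(x - I)*(x + I)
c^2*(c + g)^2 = c^4 + 2*c^3*g + c^2*g^2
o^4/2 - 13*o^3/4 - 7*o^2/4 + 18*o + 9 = (o/2 + 1)*(o - 6)*(o - 3)*(o + 1/2)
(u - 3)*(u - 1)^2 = u^3 - 5*u^2 + 7*u - 3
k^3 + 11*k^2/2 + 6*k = k*(k + 3/2)*(k + 4)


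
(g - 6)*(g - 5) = g^2 - 11*g + 30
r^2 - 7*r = r*(r - 7)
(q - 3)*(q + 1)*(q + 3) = q^3 + q^2 - 9*q - 9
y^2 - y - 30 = (y - 6)*(y + 5)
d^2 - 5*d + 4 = (d - 4)*(d - 1)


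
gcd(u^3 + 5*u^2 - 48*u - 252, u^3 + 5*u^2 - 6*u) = u + 6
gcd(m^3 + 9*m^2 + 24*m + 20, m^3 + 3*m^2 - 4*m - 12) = m + 2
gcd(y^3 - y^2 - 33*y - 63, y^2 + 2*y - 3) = y + 3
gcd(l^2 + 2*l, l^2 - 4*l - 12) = l + 2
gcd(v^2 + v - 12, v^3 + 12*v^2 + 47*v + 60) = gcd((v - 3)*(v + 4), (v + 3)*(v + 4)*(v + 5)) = v + 4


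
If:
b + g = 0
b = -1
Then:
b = -1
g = 1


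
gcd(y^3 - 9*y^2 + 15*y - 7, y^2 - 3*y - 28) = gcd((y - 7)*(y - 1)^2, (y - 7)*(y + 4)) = y - 7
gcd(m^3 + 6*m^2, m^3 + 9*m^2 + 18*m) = m^2 + 6*m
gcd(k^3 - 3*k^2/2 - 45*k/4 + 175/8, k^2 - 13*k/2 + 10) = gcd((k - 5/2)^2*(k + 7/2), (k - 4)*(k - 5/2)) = k - 5/2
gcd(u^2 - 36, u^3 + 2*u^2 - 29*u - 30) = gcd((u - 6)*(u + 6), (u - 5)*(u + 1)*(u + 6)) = u + 6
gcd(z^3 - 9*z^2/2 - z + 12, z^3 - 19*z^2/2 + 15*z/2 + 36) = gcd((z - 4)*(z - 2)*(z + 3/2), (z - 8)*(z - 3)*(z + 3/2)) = z + 3/2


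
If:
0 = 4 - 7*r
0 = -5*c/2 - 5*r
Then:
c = -8/7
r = 4/7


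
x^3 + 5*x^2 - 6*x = x*(x - 1)*(x + 6)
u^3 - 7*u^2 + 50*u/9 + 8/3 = (u - 6)*(u - 4/3)*(u + 1/3)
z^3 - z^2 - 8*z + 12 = (z - 2)^2*(z + 3)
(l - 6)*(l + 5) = l^2 - l - 30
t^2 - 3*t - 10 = (t - 5)*(t + 2)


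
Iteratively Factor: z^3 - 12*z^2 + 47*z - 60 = (z - 5)*(z^2 - 7*z + 12) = (z - 5)*(z - 3)*(z - 4)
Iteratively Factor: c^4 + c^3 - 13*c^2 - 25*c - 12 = (c + 3)*(c^3 - 2*c^2 - 7*c - 4) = (c - 4)*(c + 3)*(c^2 + 2*c + 1) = (c - 4)*(c + 1)*(c + 3)*(c + 1)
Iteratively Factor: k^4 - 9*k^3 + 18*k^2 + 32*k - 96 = (k - 4)*(k^3 - 5*k^2 - 2*k + 24) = (k - 4)*(k - 3)*(k^2 - 2*k - 8) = (k - 4)^2*(k - 3)*(k + 2)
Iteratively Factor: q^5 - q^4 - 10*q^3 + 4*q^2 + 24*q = (q - 3)*(q^4 + 2*q^3 - 4*q^2 - 8*q) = (q - 3)*(q + 2)*(q^3 - 4*q) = q*(q - 3)*(q + 2)*(q^2 - 4) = q*(q - 3)*(q + 2)^2*(q - 2)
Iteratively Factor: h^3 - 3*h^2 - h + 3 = (h + 1)*(h^2 - 4*h + 3) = (h - 1)*(h + 1)*(h - 3)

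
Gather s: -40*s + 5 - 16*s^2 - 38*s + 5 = -16*s^2 - 78*s + 10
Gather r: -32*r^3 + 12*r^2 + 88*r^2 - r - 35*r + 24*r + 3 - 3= -32*r^3 + 100*r^2 - 12*r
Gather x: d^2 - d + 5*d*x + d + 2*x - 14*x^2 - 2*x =d^2 + 5*d*x - 14*x^2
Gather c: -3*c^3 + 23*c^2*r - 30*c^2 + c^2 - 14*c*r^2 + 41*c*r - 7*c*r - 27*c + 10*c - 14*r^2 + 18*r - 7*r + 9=-3*c^3 + c^2*(23*r - 29) + c*(-14*r^2 + 34*r - 17) - 14*r^2 + 11*r + 9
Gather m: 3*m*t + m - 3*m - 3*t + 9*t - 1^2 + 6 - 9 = m*(3*t - 2) + 6*t - 4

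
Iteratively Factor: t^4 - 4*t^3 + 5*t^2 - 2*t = (t - 1)*(t^3 - 3*t^2 + 2*t) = (t - 2)*(t - 1)*(t^2 - t) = t*(t - 2)*(t - 1)*(t - 1)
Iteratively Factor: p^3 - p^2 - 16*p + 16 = (p + 4)*(p^2 - 5*p + 4) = (p - 4)*(p + 4)*(p - 1)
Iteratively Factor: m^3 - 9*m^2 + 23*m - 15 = (m - 3)*(m^2 - 6*m + 5) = (m - 3)*(m - 1)*(m - 5)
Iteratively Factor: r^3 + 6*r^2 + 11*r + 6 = (r + 1)*(r^2 + 5*r + 6) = (r + 1)*(r + 2)*(r + 3)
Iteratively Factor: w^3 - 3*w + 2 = (w - 1)*(w^2 + w - 2) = (w - 1)^2*(w + 2)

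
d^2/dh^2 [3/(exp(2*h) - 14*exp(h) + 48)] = 6*((7 - 2*exp(h))*(exp(2*h) - 14*exp(h) + 48) + 4*(exp(h) - 7)^2*exp(h))*exp(h)/(exp(2*h) - 14*exp(h) + 48)^3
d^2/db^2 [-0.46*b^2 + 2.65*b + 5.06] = -0.920000000000000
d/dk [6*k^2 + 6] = 12*k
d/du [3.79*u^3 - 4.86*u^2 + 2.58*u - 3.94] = 11.37*u^2 - 9.72*u + 2.58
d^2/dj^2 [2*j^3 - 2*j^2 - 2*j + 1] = 12*j - 4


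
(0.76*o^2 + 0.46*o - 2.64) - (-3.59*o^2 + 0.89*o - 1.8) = 4.35*o^2 - 0.43*o - 0.84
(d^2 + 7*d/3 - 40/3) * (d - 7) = d^3 - 14*d^2/3 - 89*d/3 + 280/3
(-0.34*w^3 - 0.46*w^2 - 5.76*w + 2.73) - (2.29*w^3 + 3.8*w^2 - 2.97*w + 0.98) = -2.63*w^3 - 4.26*w^2 - 2.79*w + 1.75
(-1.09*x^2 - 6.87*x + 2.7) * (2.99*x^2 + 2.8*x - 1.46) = -3.2591*x^4 - 23.5933*x^3 - 9.5716*x^2 + 17.5902*x - 3.942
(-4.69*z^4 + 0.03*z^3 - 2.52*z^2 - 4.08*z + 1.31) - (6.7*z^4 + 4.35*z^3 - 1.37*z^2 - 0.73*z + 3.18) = -11.39*z^4 - 4.32*z^3 - 1.15*z^2 - 3.35*z - 1.87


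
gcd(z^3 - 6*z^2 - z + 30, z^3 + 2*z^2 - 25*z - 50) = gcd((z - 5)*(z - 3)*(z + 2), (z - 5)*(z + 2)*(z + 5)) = z^2 - 3*z - 10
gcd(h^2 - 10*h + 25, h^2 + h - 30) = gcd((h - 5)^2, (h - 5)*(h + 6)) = h - 5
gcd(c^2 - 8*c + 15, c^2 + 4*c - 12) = 1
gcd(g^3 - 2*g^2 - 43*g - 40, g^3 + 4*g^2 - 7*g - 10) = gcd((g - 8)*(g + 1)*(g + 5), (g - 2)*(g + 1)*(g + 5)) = g^2 + 6*g + 5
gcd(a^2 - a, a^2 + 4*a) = a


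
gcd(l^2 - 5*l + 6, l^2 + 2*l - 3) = 1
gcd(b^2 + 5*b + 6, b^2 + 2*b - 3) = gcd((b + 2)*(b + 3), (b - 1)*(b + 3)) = b + 3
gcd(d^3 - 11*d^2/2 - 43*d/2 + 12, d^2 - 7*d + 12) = 1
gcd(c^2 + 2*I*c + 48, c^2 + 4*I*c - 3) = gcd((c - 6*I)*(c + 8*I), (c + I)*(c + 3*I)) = 1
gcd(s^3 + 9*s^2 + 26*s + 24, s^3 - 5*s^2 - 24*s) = s + 3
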